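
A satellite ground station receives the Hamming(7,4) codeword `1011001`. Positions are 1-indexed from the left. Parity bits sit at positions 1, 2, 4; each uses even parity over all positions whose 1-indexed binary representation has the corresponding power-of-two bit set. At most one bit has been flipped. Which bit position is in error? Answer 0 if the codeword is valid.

1

s1: b1⊕b3⊕b5⊕b7 = 1⊕1⊕0⊕1 = 1
s2: b2⊕b3⊕b6⊕b7 = 0⊕1⊕0⊕1 = 0
s4: b4⊕b5⊕b6⊕b7 = 1⊕0⊕0⊕1 = 0
Syndrome (s4...s1) = 001 → position 1.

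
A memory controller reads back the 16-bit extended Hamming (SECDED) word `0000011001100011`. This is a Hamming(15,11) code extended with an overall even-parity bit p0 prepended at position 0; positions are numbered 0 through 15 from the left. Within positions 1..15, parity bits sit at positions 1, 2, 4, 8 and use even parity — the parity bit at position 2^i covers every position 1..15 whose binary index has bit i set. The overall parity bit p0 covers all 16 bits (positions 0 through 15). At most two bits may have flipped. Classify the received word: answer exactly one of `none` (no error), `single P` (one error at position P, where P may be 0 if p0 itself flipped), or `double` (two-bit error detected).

double

s1: b1⊕b3⊕b5⊕b7⊕b9⊕b11⊕b13⊕b15 = 0⊕0⊕1⊕0⊕1⊕0⊕0⊕1 = 1
s2: b2⊕b3⊕b6⊕b7⊕b10⊕b11⊕b14⊕b15 = 0⊕0⊕1⊕0⊕1⊕0⊕1⊕1 = 0
s4: b4⊕b5⊕b6⊕b7⊕b12⊕b13⊕b14⊕b15 = 0⊕1⊕1⊕0⊕0⊕0⊕1⊕1 = 0
s8: b8⊕b9⊕b10⊕b11⊕b12⊕b13⊕b14⊕b15 = 0⊕1⊕1⊕0⊕0⊕0⊕1⊕1 = 0
Syndrome (s8...s1) = 0001 → position 1.
Overall parity (XOR of all 16 bits, including p0): 0⊕0⊕0⊕0⊕0⊕1⊕1⊕0⊕0⊕1⊕1⊕0⊕0⊕0⊕1⊕1 = 0
Overall=0, syndrome position=1 → double-bit error detected (uncorrectable).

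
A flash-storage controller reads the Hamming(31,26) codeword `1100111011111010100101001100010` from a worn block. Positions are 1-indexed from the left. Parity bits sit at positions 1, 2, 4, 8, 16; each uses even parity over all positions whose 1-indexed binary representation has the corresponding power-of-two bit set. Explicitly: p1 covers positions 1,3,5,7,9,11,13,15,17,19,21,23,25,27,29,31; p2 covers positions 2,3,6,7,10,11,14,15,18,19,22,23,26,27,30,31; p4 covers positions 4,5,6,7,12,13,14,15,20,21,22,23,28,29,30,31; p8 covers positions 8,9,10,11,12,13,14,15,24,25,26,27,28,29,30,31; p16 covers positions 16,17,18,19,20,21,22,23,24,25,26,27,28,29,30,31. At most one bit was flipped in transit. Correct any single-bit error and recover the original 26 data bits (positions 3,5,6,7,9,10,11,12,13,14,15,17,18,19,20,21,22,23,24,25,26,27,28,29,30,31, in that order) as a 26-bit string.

s1: b1⊕b3⊕b5⊕b7⊕b9⊕b11⊕b13⊕b15⊕b17⊕b19⊕b21⊕b23⊕b25⊕b27⊕b29⊕b31 = 1⊕0⊕1⊕1⊕1⊕1⊕1⊕1⊕1⊕0⊕0⊕0⊕1⊕0⊕0⊕0 = 1
s2: b2⊕b3⊕b6⊕b7⊕b10⊕b11⊕b14⊕b15⊕b18⊕b19⊕b22⊕b23⊕b26⊕b27⊕b30⊕b31 = 1⊕0⊕1⊕1⊕1⊕1⊕0⊕1⊕0⊕0⊕1⊕0⊕1⊕0⊕1⊕0 = 1
s4: b4⊕b5⊕b6⊕b7⊕b12⊕b13⊕b14⊕b15⊕b20⊕b21⊕b22⊕b23⊕b28⊕b29⊕b30⊕b31 = 0⊕1⊕1⊕1⊕1⊕1⊕0⊕1⊕1⊕0⊕1⊕0⊕0⊕0⊕1⊕0 = 1
s8: b8⊕b9⊕b10⊕b11⊕b12⊕b13⊕b14⊕b15⊕b24⊕b25⊕b26⊕b27⊕b28⊕b29⊕b30⊕b31 = 0⊕1⊕1⊕1⊕1⊕1⊕0⊕1⊕0⊕1⊕1⊕0⊕0⊕0⊕1⊕0 = 1
s16: b16⊕b17⊕b18⊕b19⊕b20⊕b21⊕b22⊕b23⊕b24⊕b25⊕b26⊕b27⊕b28⊕b29⊕b30⊕b31 = 0⊕1⊕0⊕0⊕1⊕0⊕1⊕0⊕0⊕1⊕1⊕0⊕0⊕0⊕1⊕0 = 0
Syndrome (s16...s1) = 01111 → position 15.
Flip bit 15: corrected codeword = 1100111011111000100101001100010
Data bits at positions 3,5,6,7,9,10,11,12,13,14,15,17,18,19,20,21,22,23,24,25,26,27,28,29,30,31: 01111111100100101001100010

01111111100100101001100010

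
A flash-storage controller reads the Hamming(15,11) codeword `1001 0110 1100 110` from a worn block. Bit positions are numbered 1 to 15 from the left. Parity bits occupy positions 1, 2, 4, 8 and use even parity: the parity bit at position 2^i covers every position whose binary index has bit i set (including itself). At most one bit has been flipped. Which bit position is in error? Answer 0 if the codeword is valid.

4

s1: b1⊕b3⊕b5⊕b7⊕b9⊕b11⊕b13⊕b15 = 1⊕0⊕0⊕1⊕1⊕0⊕1⊕0 = 0
s2: b2⊕b3⊕b6⊕b7⊕b10⊕b11⊕b14⊕b15 = 0⊕0⊕1⊕1⊕1⊕0⊕1⊕0 = 0
s4: b4⊕b5⊕b6⊕b7⊕b12⊕b13⊕b14⊕b15 = 1⊕0⊕1⊕1⊕0⊕1⊕1⊕0 = 1
s8: b8⊕b9⊕b10⊕b11⊕b12⊕b13⊕b14⊕b15 = 0⊕1⊕1⊕0⊕0⊕1⊕1⊕0 = 0
Syndrome (s8...s1) = 0100 → position 4.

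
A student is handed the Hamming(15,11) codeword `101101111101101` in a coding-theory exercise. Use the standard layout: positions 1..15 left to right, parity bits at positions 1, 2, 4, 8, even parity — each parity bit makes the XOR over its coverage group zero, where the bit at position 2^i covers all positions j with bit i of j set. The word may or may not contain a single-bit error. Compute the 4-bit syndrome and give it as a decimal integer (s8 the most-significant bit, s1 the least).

2

s1: b1⊕b3⊕b5⊕b7⊕b9⊕b11⊕b13⊕b15 = 1⊕1⊕0⊕1⊕1⊕0⊕1⊕1 = 0
s2: b2⊕b3⊕b6⊕b7⊕b10⊕b11⊕b14⊕b15 = 0⊕1⊕1⊕1⊕1⊕0⊕0⊕1 = 1
s4: b4⊕b5⊕b6⊕b7⊕b12⊕b13⊕b14⊕b15 = 1⊕0⊕1⊕1⊕1⊕1⊕0⊕1 = 0
s8: b8⊕b9⊕b10⊕b11⊕b12⊕b13⊕b14⊕b15 = 1⊕1⊕1⊕0⊕1⊕1⊕0⊕1 = 0
Syndrome (s8...s1) = 0010 → position 2.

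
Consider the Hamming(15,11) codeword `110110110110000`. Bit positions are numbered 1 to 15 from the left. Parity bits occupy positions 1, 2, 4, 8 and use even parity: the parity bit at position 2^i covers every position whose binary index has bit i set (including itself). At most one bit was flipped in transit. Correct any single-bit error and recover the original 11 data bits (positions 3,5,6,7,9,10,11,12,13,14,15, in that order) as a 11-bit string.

s1: b1⊕b3⊕b5⊕b7⊕b9⊕b11⊕b13⊕b15 = 1⊕0⊕1⊕1⊕0⊕1⊕0⊕0 = 0
s2: b2⊕b3⊕b6⊕b7⊕b10⊕b11⊕b14⊕b15 = 1⊕0⊕0⊕1⊕1⊕1⊕0⊕0 = 0
s4: b4⊕b5⊕b6⊕b7⊕b12⊕b13⊕b14⊕b15 = 1⊕1⊕0⊕1⊕0⊕0⊕0⊕0 = 1
s8: b8⊕b9⊕b10⊕b11⊕b12⊕b13⊕b14⊕b15 = 1⊕0⊕1⊕1⊕0⊕0⊕0⊕0 = 1
Syndrome (s8...s1) = 1100 → position 12.
Flip bit 12: corrected codeword = 110110110111000
Data bits at positions 3,5,6,7,9,10,11,12,13,14,15: 01010111000

01010111000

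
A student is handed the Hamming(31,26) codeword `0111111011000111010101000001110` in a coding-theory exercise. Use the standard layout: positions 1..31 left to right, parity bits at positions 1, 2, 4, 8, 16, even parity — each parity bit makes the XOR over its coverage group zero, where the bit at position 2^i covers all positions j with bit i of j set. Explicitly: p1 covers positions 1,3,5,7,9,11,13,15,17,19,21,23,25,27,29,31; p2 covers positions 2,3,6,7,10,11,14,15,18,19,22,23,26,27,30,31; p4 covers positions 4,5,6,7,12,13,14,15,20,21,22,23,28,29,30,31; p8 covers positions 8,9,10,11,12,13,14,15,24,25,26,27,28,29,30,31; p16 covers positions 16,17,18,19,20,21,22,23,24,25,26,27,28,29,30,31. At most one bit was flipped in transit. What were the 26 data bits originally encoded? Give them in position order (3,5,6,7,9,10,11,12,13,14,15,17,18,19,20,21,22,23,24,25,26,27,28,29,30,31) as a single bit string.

s1: b1⊕b3⊕b5⊕b7⊕b9⊕b11⊕b13⊕b15⊕b17⊕b19⊕b21⊕b23⊕b25⊕b27⊕b29⊕b31 = 0⊕1⊕1⊕1⊕1⊕0⊕0⊕1⊕0⊕0⊕0⊕0⊕0⊕0⊕1⊕0 = 0
s2: b2⊕b3⊕b6⊕b7⊕b10⊕b11⊕b14⊕b15⊕b18⊕b19⊕b22⊕b23⊕b26⊕b27⊕b30⊕b31 = 1⊕1⊕1⊕1⊕1⊕0⊕1⊕1⊕1⊕0⊕1⊕0⊕0⊕0⊕1⊕0 = 0
s4: b4⊕b5⊕b6⊕b7⊕b12⊕b13⊕b14⊕b15⊕b20⊕b21⊕b22⊕b23⊕b28⊕b29⊕b30⊕b31 = 1⊕1⊕1⊕1⊕0⊕0⊕1⊕1⊕1⊕0⊕1⊕0⊕1⊕1⊕1⊕0 = 1
s8: b8⊕b9⊕b10⊕b11⊕b12⊕b13⊕b14⊕b15⊕b24⊕b25⊕b26⊕b27⊕b28⊕b29⊕b30⊕b31 = 0⊕1⊕1⊕0⊕0⊕0⊕1⊕1⊕0⊕0⊕0⊕0⊕1⊕1⊕1⊕0 = 1
s16: b16⊕b17⊕b18⊕b19⊕b20⊕b21⊕b22⊕b23⊕b24⊕b25⊕b26⊕b27⊕b28⊕b29⊕b30⊕b31 = 1⊕0⊕1⊕0⊕1⊕0⊕1⊕0⊕0⊕0⊕0⊕0⊕1⊕1⊕1⊕0 = 1
Syndrome (s16...s1) = 11100 → position 28.
Flip bit 28: corrected codeword = 0111111011000111010101000000110
Data bits at positions 3,5,6,7,9,10,11,12,13,14,15,17,18,19,20,21,22,23,24,25,26,27,28,29,30,31: 11111100011010101000000110

11111100011010101000000110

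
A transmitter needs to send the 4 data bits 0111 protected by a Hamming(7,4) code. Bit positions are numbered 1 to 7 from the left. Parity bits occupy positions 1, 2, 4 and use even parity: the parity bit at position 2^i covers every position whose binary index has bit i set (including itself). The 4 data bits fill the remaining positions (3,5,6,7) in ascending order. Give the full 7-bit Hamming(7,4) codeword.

Place data bits at non-power-of-two positions: b3=0, b5=1, b6=1, b7=1.
p1 = XOR of data positions {3,5,7} = 0⊕1⊕1 = 0
p2 = XOR of data positions {3,6,7} = 0⊕1⊕1 = 0
p4 = XOR of data positions {5,6,7} = 1⊕1⊕1 = 1
Codeword b1..b7 = 0001111

0001111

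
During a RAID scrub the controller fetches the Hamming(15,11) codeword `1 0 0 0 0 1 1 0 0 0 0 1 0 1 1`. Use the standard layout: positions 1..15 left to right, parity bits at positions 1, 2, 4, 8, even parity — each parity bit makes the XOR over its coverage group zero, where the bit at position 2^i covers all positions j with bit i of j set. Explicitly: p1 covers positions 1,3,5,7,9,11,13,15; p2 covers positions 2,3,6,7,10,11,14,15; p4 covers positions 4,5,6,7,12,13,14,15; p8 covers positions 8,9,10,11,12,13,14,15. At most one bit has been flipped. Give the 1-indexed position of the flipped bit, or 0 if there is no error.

13

s1: b1⊕b3⊕b5⊕b7⊕b9⊕b11⊕b13⊕b15 = 1⊕0⊕0⊕1⊕0⊕0⊕0⊕1 = 1
s2: b2⊕b3⊕b6⊕b7⊕b10⊕b11⊕b14⊕b15 = 0⊕0⊕1⊕1⊕0⊕0⊕1⊕1 = 0
s4: b4⊕b5⊕b6⊕b7⊕b12⊕b13⊕b14⊕b15 = 0⊕0⊕1⊕1⊕1⊕0⊕1⊕1 = 1
s8: b8⊕b9⊕b10⊕b11⊕b12⊕b13⊕b14⊕b15 = 0⊕0⊕0⊕0⊕1⊕0⊕1⊕1 = 1
Syndrome (s8...s1) = 1101 → position 13.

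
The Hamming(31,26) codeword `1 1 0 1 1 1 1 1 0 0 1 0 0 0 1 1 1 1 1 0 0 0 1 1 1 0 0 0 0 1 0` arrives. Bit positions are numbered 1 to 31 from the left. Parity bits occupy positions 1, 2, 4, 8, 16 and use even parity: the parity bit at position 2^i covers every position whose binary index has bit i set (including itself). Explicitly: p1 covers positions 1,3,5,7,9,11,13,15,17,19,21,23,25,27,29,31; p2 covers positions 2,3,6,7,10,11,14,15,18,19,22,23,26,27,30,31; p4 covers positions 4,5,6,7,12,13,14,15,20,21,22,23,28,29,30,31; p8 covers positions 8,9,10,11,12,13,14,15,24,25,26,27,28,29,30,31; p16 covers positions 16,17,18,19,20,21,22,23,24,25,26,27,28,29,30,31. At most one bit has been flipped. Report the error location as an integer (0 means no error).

7

s1: b1⊕b3⊕b5⊕b7⊕b9⊕b11⊕b13⊕b15⊕b17⊕b19⊕b21⊕b23⊕b25⊕b27⊕b29⊕b31 = 1⊕0⊕1⊕1⊕0⊕1⊕0⊕1⊕1⊕1⊕0⊕1⊕1⊕0⊕0⊕0 = 1
s2: b2⊕b3⊕b6⊕b7⊕b10⊕b11⊕b14⊕b15⊕b18⊕b19⊕b22⊕b23⊕b26⊕b27⊕b30⊕b31 = 1⊕0⊕1⊕1⊕0⊕1⊕0⊕1⊕1⊕1⊕0⊕1⊕0⊕0⊕1⊕0 = 1
s4: b4⊕b5⊕b6⊕b7⊕b12⊕b13⊕b14⊕b15⊕b20⊕b21⊕b22⊕b23⊕b28⊕b29⊕b30⊕b31 = 1⊕1⊕1⊕1⊕0⊕0⊕0⊕1⊕0⊕0⊕0⊕1⊕0⊕0⊕1⊕0 = 1
s8: b8⊕b9⊕b10⊕b11⊕b12⊕b13⊕b14⊕b15⊕b24⊕b25⊕b26⊕b27⊕b28⊕b29⊕b30⊕b31 = 1⊕0⊕0⊕1⊕0⊕0⊕0⊕1⊕1⊕1⊕0⊕0⊕0⊕0⊕1⊕0 = 0
s16: b16⊕b17⊕b18⊕b19⊕b20⊕b21⊕b22⊕b23⊕b24⊕b25⊕b26⊕b27⊕b28⊕b29⊕b30⊕b31 = 1⊕1⊕1⊕1⊕0⊕0⊕0⊕1⊕1⊕1⊕0⊕0⊕0⊕0⊕1⊕0 = 0
Syndrome (s16...s1) = 00111 → position 7.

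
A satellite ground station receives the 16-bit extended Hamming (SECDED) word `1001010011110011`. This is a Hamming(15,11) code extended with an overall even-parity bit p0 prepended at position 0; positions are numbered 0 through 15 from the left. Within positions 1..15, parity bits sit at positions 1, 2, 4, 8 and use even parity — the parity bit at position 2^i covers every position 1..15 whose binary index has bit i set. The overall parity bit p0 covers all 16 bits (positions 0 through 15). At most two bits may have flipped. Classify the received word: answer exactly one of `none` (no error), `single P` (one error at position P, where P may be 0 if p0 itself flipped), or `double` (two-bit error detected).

s1: b1⊕b3⊕b5⊕b7⊕b9⊕b11⊕b13⊕b15 = 0⊕1⊕1⊕0⊕1⊕1⊕0⊕1 = 1
s2: b2⊕b3⊕b6⊕b7⊕b10⊕b11⊕b14⊕b15 = 0⊕1⊕0⊕0⊕1⊕1⊕1⊕1 = 1
s4: b4⊕b5⊕b6⊕b7⊕b12⊕b13⊕b14⊕b15 = 0⊕1⊕0⊕0⊕0⊕0⊕1⊕1 = 1
s8: b8⊕b9⊕b10⊕b11⊕b12⊕b13⊕b14⊕b15 = 1⊕1⊕1⊕1⊕0⊕0⊕1⊕1 = 0
Syndrome (s8...s1) = 0111 → position 7.
Overall parity (XOR of all 16 bits, including p0): 1⊕0⊕0⊕1⊕0⊕1⊕0⊕0⊕1⊕1⊕1⊕1⊕0⊕0⊕1⊕1 = 1
Overall=1, syndrome position=7 → single-bit error at position 7.

single 7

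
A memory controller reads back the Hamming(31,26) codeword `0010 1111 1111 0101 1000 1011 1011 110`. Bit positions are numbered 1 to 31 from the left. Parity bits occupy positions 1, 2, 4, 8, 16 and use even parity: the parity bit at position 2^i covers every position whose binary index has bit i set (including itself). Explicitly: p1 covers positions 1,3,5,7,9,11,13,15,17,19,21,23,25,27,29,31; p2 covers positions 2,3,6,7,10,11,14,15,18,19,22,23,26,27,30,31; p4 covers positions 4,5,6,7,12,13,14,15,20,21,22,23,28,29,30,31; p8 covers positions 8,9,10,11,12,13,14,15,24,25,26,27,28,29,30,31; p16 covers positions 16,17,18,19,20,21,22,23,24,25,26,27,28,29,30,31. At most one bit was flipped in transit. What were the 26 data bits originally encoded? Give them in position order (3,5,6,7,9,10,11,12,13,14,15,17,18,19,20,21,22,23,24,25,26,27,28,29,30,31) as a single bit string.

01111111010100010111011110

s1: b1⊕b3⊕b5⊕b7⊕b9⊕b11⊕b13⊕b15⊕b17⊕b19⊕b21⊕b23⊕b25⊕b27⊕b29⊕b31 = 0⊕1⊕1⊕1⊕1⊕1⊕0⊕0⊕1⊕0⊕1⊕1⊕1⊕1⊕1⊕0 = 1
s2: b2⊕b3⊕b6⊕b7⊕b10⊕b11⊕b14⊕b15⊕b18⊕b19⊕b22⊕b23⊕b26⊕b27⊕b30⊕b31 = 0⊕1⊕1⊕1⊕1⊕1⊕1⊕0⊕0⊕0⊕0⊕1⊕0⊕1⊕1⊕0 = 1
s4: b4⊕b5⊕b6⊕b7⊕b12⊕b13⊕b14⊕b15⊕b20⊕b21⊕b22⊕b23⊕b28⊕b29⊕b30⊕b31 = 0⊕1⊕1⊕1⊕1⊕0⊕1⊕0⊕0⊕1⊕0⊕1⊕1⊕1⊕1⊕0 = 0
s8: b8⊕b9⊕b10⊕b11⊕b12⊕b13⊕b14⊕b15⊕b24⊕b25⊕b26⊕b27⊕b28⊕b29⊕b30⊕b31 = 1⊕1⊕1⊕1⊕1⊕0⊕1⊕0⊕1⊕1⊕0⊕1⊕1⊕1⊕1⊕0 = 0
s16: b16⊕b17⊕b18⊕b19⊕b20⊕b21⊕b22⊕b23⊕b24⊕b25⊕b26⊕b27⊕b28⊕b29⊕b30⊕b31 = 1⊕1⊕0⊕0⊕0⊕1⊕0⊕1⊕1⊕1⊕0⊕1⊕1⊕1⊕1⊕0 = 0
Syndrome (s16...s1) = 00011 → position 3.
Flip bit 3: corrected codeword = 0000111111110101100010111011110
Data bits at positions 3,5,6,7,9,10,11,12,13,14,15,17,18,19,20,21,22,23,24,25,26,27,28,29,30,31: 01111111010100010111011110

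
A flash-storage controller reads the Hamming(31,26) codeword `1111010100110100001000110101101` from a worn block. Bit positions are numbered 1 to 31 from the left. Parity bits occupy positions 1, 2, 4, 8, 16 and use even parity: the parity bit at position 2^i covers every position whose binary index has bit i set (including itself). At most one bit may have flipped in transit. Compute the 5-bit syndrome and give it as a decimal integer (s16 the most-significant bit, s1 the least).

27

s1: b1⊕b3⊕b5⊕b7⊕b9⊕b11⊕b13⊕b15⊕b17⊕b19⊕b21⊕b23⊕b25⊕b27⊕b29⊕b31 = 1⊕1⊕0⊕0⊕0⊕1⊕0⊕0⊕0⊕1⊕0⊕1⊕0⊕0⊕1⊕1 = 1
s2: b2⊕b3⊕b6⊕b7⊕b10⊕b11⊕b14⊕b15⊕b18⊕b19⊕b22⊕b23⊕b26⊕b27⊕b30⊕b31 = 1⊕1⊕1⊕0⊕0⊕1⊕1⊕0⊕0⊕1⊕0⊕1⊕1⊕0⊕0⊕1 = 1
s4: b4⊕b5⊕b6⊕b7⊕b12⊕b13⊕b14⊕b15⊕b20⊕b21⊕b22⊕b23⊕b28⊕b29⊕b30⊕b31 = 1⊕0⊕1⊕0⊕1⊕0⊕1⊕0⊕0⊕0⊕0⊕1⊕1⊕1⊕0⊕1 = 0
s8: b8⊕b9⊕b10⊕b11⊕b12⊕b13⊕b14⊕b15⊕b24⊕b25⊕b26⊕b27⊕b28⊕b29⊕b30⊕b31 = 1⊕0⊕0⊕1⊕1⊕0⊕1⊕0⊕1⊕0⊕1⊕0⊕1⊕1⊕0⊕1 = 1
s16: b16⊕b17⊕b18⊕b19⊕b20⊕b21⊕b22⊕b23⊕b24⊕b25⊕b26⊕b27⊕b28⊕b29⊕b30⊕b31 = 0⊕0⊕0⊕1⊕0⊕0⊕0⊕1⊕1⊕0⊕1⊕0⊕1⊕1⊕0⊕1 = 1
Syndrome (s16...s1) = 11011 → position 27.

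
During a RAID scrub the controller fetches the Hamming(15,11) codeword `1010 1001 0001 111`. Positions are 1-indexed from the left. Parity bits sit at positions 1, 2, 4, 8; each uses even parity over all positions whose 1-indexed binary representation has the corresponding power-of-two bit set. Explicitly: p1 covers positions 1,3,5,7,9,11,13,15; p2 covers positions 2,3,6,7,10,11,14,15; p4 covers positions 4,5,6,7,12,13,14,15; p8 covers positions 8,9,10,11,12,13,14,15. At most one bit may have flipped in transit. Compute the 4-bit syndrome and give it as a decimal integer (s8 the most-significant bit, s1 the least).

15

s1: b1⊕b3⊕b5⊕b7⊕b9⊕b11⊕b13⊕b15 = 1⊕1⊕1⊕0⊕0⊕0⊕1⊕1 = 1
s2: b2⊕b3⊕b6⊕b7⊕b10⊕b11⊕b14⊕b15 = 0⊕1⊕0⊕0⊕0⊕0⊕1⊕1 = 1
s4: b4⊕b5⊕b6⊕b7⊕b12⊕b13⊕b14⊕b15 = 0⊕1⊕0⊕0⊕1⊕1⊕1⊕1 = 1
s8: b8⊕b9⊕b10⊕b11⊕b12⊕b13⊕b14⊕b15 = 1⊕0⊕0⊕0⊕1⊕1⊕1⊕1 = 1
Syndrome (s8...s1) = 1111 → position 15.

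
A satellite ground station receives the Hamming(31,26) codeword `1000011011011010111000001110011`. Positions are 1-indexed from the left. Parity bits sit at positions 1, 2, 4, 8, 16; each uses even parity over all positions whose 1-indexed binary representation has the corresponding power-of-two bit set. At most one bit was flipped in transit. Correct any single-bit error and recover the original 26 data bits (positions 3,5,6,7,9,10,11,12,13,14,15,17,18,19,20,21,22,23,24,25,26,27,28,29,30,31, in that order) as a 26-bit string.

s1: b1⊕b3⊕b5⊕b7⊕b9⊕b11⊕b13⊕b15⊕b17⊕b19⊕b21⊕b23⊕b25⊕b27⊕b29⊕b31 = 1⊕0⊕0⊕1⊕1⊕0⊕1⊕1⊕1⊕1⊕0⊕0⊕1⊕1⊕0⊕1 = 0
s2: b2⊕b3⊕b6⊕b7⊕b10⊕b11⊕b14⊕b15⊕b18⊕b19⊕b22⊕b23⊕b26⊕b27⊕b30⊕b31 = 0⊕0⊕1⊕1⊕1⊕0⊕0⊕1⊕1⊕1⊕0⊕0⊕1⊕1⊕1⊕1 = 0
s4: b4⊕b5⊕b6⊕b7⊕b12⊕b13⊕b14⊕b15⊕b20⊕b21⊕b22⊕b23⊕b28⊕b29⊕b30⊕b31 = 0⊕0⊕1⊕1⊕1⊕1⊕0⊕1⊕0⊕0⊕0⊕0⊕0⊕0⊕1⊕1 = 1
s8: b8⊕b9⊕b10⊕b11⊕b12⊕b13⊕b14⊕b15⊕b24⊕b25⊕b26⊕b27⊕b28⊕b29⊕b30⊕b31 = 0⊕1⊕1⊕0⊕1⊕1⊕0⊕1⊕0⊕1⊕1⊕1⊕0⊕0⊕1⊕1 = 0
s16: b16⊕b17⊕b18⊕b19⊕b20⊕b21⊕b22⊕b23⊕b24⊕b25⊕b26⊕b27⊕b28⊕b29⊕b30⊕b31 = 0⊕1⊕1⊕1⊕0⊕0⊕0⊕0⊕0⊕1⊕1⊕1⊕0⊕0⊕1⊕1 = 0
Syndrome (s16...s1) = 00100 → position 4.
Flip bit 4: corrected codeword = 1001011011011010111000001110011
Data bits at positions 3,5,6,7,9,10,11,12,13,14,15,17,18,19,20,21,22,23,24,25,26,27,28,29,30,31: 00111101101111000001110011

00111101101111000001110011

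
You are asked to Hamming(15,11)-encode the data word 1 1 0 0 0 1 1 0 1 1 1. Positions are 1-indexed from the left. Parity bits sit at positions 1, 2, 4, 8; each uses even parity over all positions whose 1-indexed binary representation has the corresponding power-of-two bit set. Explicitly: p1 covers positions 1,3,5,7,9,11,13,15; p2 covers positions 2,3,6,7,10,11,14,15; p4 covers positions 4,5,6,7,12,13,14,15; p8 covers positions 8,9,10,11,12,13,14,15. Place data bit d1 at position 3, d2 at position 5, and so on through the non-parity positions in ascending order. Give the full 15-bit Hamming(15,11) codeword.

Place data bits at non-power-of-two positions: b3=1, b5=1, b6=0, b7=0, b9=0, b10=1, b11=1, b12=0, b13=1, b14=1, b15=1.
p1 = XOR of data positions {3,5,7,9,11,13,15} = 1⊕1⊕0⊕0⊕1⊕1⊕1 = 1
p2 = XOR of data positions {3,6,7,10,11,14,15} = 1⊕0⊕0⊕1⊕1⊕1⊕1 = 1
p4 = XOR of data positions {5,6,7,12,13,14,15} = 1⊕0⊕0⊕0⊕1⊕1⊕1 = 0
p8 = XOR of data positions {9,10,11,12,13,14,15} = 0⊕1⊕1⊕0⊕1⊕1⊕1 = 1
Codeword b1..b15 = 111010010110111

111010010110111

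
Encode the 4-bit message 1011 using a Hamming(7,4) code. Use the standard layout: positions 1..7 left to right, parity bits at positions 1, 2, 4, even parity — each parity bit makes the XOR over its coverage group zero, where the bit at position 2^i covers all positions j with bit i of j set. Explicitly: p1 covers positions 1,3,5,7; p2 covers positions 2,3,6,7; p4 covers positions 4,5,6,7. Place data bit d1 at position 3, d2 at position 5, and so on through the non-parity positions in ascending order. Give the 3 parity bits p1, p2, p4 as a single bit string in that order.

Place data bits at non-power-of-two positions: b3=1, b5=0, b6=1, b7=1.
p1 = XOR of data positions {3,5,7} = 1⊕0⊕1 = 0
p2 = XOR of data positions {3,6,7} = 1⊕1⊕1 = 1
p4 = XOR of data positions {5,6,7} = 0⊕1⊕1 = 0
Parity bits p1,p2,p4 = 010

010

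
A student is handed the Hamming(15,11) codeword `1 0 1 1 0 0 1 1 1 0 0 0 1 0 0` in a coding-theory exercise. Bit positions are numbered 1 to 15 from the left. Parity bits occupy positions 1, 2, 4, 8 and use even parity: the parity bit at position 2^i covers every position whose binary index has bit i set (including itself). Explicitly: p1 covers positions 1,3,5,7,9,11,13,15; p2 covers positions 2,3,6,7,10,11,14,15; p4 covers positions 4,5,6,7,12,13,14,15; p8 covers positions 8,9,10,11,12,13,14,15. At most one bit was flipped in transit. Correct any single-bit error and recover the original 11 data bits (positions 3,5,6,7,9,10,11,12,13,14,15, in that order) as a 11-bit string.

s1: b1⊕b3⊕b5⊕b7⊕b9⊕b11⊕b13⊕b15 = 1⊕1⊕0⊕1⊕1⊕0⊕1⊕0 = 1
s2: b2⊕b3⊕b6⊕b7⊕b10⊕b11⊕b14⊕b15 = 0⊕1⊕0⊕1⊕0⊕0⊕0⊕0 = 0
s4: b4⊕b5⊕b6⊕b7⊕b12⊕b13⊕b14⊕b15 = 1⊕0⊕0⊕1⊕0⊕1⊕0⊕0 = 1
s8: b8⊕b9⊕b10⊕b11⊕b12⊕b13⊕b14⊕b15 = 1⊕1⊕0⊕0⊕0⊕1⊕0⊕0 = 1
Syndrome (s8...s1) = 1101 → position 13.
Flip bit 13: corrected codeword = 101100111000000
Data bits at positions 3,5,6,7,9,10,11,12,13,14,15: 10011000000

10011000000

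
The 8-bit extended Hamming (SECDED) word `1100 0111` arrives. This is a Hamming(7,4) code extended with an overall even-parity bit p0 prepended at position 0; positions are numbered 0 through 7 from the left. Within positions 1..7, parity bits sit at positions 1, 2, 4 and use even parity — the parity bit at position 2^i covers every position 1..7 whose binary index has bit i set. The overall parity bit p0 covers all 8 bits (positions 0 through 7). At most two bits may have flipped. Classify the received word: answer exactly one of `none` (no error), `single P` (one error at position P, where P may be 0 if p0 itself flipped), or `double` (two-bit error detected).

s1: b1⊕b3⊕b5⊕b7 = 1⊕0⊕1⊕1 = 1
s2: b2⊕b3⊕b6⊕b7 = 0⊕0⊕1⊕1 = 0
s4: b4⊕b5⊕b6⊕b7 = 0⊕1⊕1⊕1 = 1
Syndrome (s4...s1) = 101 → position 5.
Overall parity (XOR of all 8 bits, including p0): 1⊕1⊕0⊕0⊕0⊕1⊕1⊕1 = 1
Overall=1, syndrome position=5 → single-bit error at position 5.

single 5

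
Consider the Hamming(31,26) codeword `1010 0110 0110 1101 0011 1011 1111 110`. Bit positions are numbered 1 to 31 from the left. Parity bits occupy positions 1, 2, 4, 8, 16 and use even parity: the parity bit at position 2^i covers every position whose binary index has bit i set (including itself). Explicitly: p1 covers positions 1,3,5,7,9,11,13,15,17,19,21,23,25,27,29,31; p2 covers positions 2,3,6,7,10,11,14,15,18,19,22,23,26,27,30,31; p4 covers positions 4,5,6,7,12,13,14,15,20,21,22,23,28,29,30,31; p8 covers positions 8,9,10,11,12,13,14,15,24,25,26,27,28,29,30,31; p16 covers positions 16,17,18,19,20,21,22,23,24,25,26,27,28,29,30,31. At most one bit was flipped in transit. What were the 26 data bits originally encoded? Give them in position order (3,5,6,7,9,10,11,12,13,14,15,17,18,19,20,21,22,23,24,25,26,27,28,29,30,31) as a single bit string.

s1: b1⊕b3⊕b5⊕b7⊕b9⊕b11⊕b13⊕b15⊕b17⊕b19⊕b21⊕b23⊕b25⊕b27⊕b29⊕b31 = 1⊕1⊕0⊕1⊕0⊕1⊕1⊕0⊕0⊕1⊕1⊕1⊕1⊕1⊕1⊕0 = 1
s2: b2⊕b3⊕b6⊕b7⊕b10⊕b11⊕b14⊕b15⊕b18⊕b19⊕b22⊕b23⊕b26⊕b27⊕b30⊕b31 = 0⊕1⊕1⊕1⊕1⊕1⊕1⊕0⊕0⊕1⊕0⊕1⊕1⊕1⊕1⊕0 = 1
s4: b4⊕b5⊕b6⊕b7⊕b12⊕b13⊕b14⊕b15⊕b20⊕b21⊕b22⊕b23⊕b28⊕b29⊕b30⊕b31 = 0⊕0⊕1⊕1⊕0⊕1⊕1⊕0⊕1⊕1⊕0⊕1⊕1⊕1⊕1⊕0 = 0
s8: b8⊕b9⊕b10⊕b11⊕b12⊕b13⊕b14⊕b15⊕b24⊕b25⊕b26⊕b27⊕b28⊕b29⊕b30⊕b31 = 0⊕0⊕1⊕1⊕0⊕1⊕1⊕0⊕1⊕1⊕1⊕1⊕1⊕1⊕1⊕0 = 1
s16: b16⊕b17⊕b18⊕b19⊕b20⊕b21⊕b22⊕b23⊕b24⊕b25⊕b26⊕b27⊕b28⊕b29⊕b30⊕b31 = 1⊕0⊕0⊕1⊕1⊕1⊕0⊕1⊕1⊕1⊕1⊕1⊕1⊕1⊕1⊕0 = 0
Syndrome (s16...s1) = 01011 → position 11.
Flip bit 11: corrected codeword = 1010011001001101001110111111110
Data bits at positions 3,5,6,7,9,10,11,12,13,14,15,17,18,19,20,21,22,23,24,25,26,27,28,29,30,31: 10110100110001110111111110

10110100110001110111111110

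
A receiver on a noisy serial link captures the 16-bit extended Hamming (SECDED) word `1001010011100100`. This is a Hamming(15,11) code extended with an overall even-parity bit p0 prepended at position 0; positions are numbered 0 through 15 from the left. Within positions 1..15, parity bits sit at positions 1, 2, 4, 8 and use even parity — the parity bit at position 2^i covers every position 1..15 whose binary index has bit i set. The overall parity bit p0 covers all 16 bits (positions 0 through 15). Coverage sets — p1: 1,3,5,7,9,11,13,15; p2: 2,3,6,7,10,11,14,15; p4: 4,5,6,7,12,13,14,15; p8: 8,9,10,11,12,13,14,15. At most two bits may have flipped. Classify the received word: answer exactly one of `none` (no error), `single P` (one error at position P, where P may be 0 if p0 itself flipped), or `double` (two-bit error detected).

s1: b1⊕b3⊕b5⊕b7⊕b9⊕b11⊕b13⊕b15 = 0⊕1⊕1⊕0⊕1⊕0⊕1⊕0 = 0
s2: b2⊕b3⊕b6⊕b7⊕b10⊕b11⊕b14⊕b15 = 0⊕1⊕0⊕0⊕1⊕0⊕0⊕0 = 0
s4: b4⊕b5⊕b6⊕b7⊕b12⊕b13⊕b14⊕b15 = 0⊕1⊕0⊕0⊕0⊕1⊕0⊕0 = 0
s8: b8⊕b9⊕b10⊕b11⊕b12⊕b13⊕b14⊕b15 = 1⊕1⊕1⊕0⊕0⊕1⊕0⊕0 = 0
Syndrome (s8...s1) = 0000 → position 0 (no error).
Overall parity (XOR of all 16 bits, including p0): 1⊕0⊕0⊕1⊕0⊕1⊕0⊕0⊕1⊕1⊕1⊕0⊕0⊕1⊕0⊕0 = 1
Overall=1, syndrome position=0 → single-bit error at position 0.

single 0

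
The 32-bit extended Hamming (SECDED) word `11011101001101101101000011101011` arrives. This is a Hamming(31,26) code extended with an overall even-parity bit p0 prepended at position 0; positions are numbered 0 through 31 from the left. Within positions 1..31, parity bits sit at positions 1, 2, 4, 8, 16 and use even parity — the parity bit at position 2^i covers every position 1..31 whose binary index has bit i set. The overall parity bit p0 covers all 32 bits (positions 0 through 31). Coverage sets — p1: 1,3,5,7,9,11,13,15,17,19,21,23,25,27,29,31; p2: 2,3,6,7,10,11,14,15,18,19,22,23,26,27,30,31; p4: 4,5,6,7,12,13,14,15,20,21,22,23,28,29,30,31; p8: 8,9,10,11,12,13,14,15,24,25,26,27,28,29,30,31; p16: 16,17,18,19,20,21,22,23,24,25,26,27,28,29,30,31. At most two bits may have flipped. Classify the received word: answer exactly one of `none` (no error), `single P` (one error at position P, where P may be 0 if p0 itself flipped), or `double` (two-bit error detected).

single 18

s1: b1⊕b3⊕b5⊕b7⊕b9⊕b11⊕b13⊕b15⊕b17⊕b19⊕b21⊕b23⊕b25⊕b27⊕b29⊕b31 = 1⊕1⊕1⊕1⊕0⊕1⊕1⊕0⊕1⊕1⊕0⊕0⊕1⊕0⊕0⊕1 = 0
s2: b2⊕b3⊕b6⊕b7⊕b10⊕b11⊕b14⊕b15⊕b18⊕b19⊕b22⊕b23⊕b26⊕b27⊕b30⊕b31 = 0⊕1⊕0⊕1⊕1⊕1⊕1⊕0⊕0⊕1⊕0⊕0⊕1⊕0⊕1⊕1 = 1
s4: b4⊕b5⊕b6⊕b7⊕b12⊕b13⊕b14⊕b15⊕b20⊕b21⊕b22⊕b23⊕b28⊕b29⊕b30⊕b31 = 1⊕1⊕0⊕1⊕0⊕1⊕1⊕0⊕0⊕0⊕0⊕0⊕1⊕0⊕1⊕1 = 0
s8: b8⊕b9⊕b10⊕b11⊕b12⊕b13⊕b14⊕b15⊕b24⊕b25⊕b26⊕b27⊕b28⊕b29⊕b30⊕b31 = 0⊕0⊕1⊕1⊕0⊕1⊕1⊕0⊕1⊕1⊕1⊕0⊕1⊕0⊕1⊕1 = 0
s16: b16⊕b17⊕b18⊕b19⊕b20⊕b21⊕b22⊕b23⊕b24⊕b25⊕b26⊕b27⊕b28⊕b29⊕b30⊕b31 = 1⊕1⊕0⊕1⊕0⊕0⊕0⊕0⊕1⊕1⊕1⊕0⊕1⊕0⊕1⊕1 = 1
Syndrome (s16...s1) = 10010 → position 18.
Overall parity (XOR of all 32 bits, including p0): 1⊕1⊕0⊕1⊕1⊕1⊕0⊕1⊕0⊕0⊕1⊕1⊕0⊕1⊕1⊕0⊕1⊕1⊕0⊕1⊕0⊕0⊕0⊕0⊕1⊕1⊕1⊕0⊕1⊕0⊕1⊕1 = 1
Overall=1, syndrome position=18 → single-bit error at position 18.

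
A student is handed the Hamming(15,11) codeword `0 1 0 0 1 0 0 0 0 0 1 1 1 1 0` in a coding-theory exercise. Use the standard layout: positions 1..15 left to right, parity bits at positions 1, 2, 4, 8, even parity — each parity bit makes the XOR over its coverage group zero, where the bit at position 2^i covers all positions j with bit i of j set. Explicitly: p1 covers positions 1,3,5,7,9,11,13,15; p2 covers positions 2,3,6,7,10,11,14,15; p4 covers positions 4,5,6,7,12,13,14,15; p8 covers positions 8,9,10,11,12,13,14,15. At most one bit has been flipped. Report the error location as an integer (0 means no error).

3

s1: b1⊕b3⊕b5⊕b7⊕b9⊕b11⊕b13⊕b15 = 0⊕0⊕1⊕0⊕0⊕1⊕1⊕0 = 1
s2: b2⊕b3⊕b6⊕b7⊕b10⊕b11⊕b14⊕b15 = 1⊕0⊕0⊕0⊕0⊕1⊕1⊕0 = 1
s4: b4⊕b5⊕b6⊕b7⊕b12⊕b13⊕b14⊕b15 = 0⊕1⊕0⊕0⊕1⊕1⊕1⊕0 = 0
s8: b8⊕b9⊕b10⊕b11⊕b12⊕b13⊕b14⊕b15 = 0⊕0⊕0⊕1⊕1⊕1⊕1⊕0 = 0
Syndrome (s8...s1) = 0011 → position 3.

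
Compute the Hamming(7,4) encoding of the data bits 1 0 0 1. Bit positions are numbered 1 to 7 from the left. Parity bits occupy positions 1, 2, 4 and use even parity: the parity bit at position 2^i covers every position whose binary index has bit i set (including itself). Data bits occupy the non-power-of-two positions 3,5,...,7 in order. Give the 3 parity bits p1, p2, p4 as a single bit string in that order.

Place data bits at non-power-of-two positions: b3=1, b5=0, b6=0, b7=1.
p1 = XOR of data positions {3,5,7} = 1⊕0⊕1 = 0
p2 = XOR of data positions {3,6,7} = 1⊕0⊕1 = 0
p4 = XOR of data positions {5,6,7} = 0⊕0⊕1 = 1
Parity bits p1,p2,p4 = 001

001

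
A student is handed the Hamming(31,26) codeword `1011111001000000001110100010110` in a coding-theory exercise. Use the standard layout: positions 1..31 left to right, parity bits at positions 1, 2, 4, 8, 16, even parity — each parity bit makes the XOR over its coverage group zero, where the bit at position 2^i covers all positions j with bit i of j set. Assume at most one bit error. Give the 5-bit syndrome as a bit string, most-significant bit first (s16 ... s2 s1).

10101

s1: b1⊕b3⊕b5⊕b7⊕b9⊕b11⊕b13⊕b15⊕b17⊕b19⊕b21⊕b23⊕b25⊕b27⊕b29⊕b31 = 1⊕1⊕1⊕1⊕0⊕0⊕0⊕0⊕0⊕1⊕1⊕1⊕0⊕1⊕1⊕0 = 1
s2: b2⊕b3⊕b6⊕b7⊕b10⊕b11⊕b14⊕b15⊕b18⊕b19⊕b22⊕b23⊕b26⊕b27⊕b30⊕b31 = 0⊕1⊕1⊕1⊕1⊕0⊕0⊕0⊕0⊕1⊕0⊕1⊕0⊕1⊕1⊕0 = 0
s4: b4⊕b5⊕b6⊕b7⊕b12⊕b13⊕b14⊕b15⊕b20⊕b21⊕b22⊕b23⊕b28⊕b29⊕b30⊕b31 = 1⊕1⊕1⊕1⊕0⊕0⊕0⊕0⊕1⊕1⊕0⊕1⊕0⊕1⊕1⊕0 = 1
s8: b8⊕b9⊕b10⊕b11⊕b12⊕b13⊕b14⊕b15⊕b24⊕b25⊕b26⊕b27⊕b28⊕b29⊕b30⊕b31 = 0⊕0⊕1⊕0⊕0⊕0⊕0⊕0⊕0⊕0⊕0⊕1⊕0⊕1⊕1⊕0 = 0
s16: b16⊕b17⊕b18⊕b19⊕b20⊕b21⊕b22⊕b23⊕b24⊕b25⊕b26⊕b27⊕b28⊕b29⊕b30⊕b31 = 0⊕0⊕0⊕1⊕1⊕1⊕0⊕1⊕0⊕0⊕0⊕1⊕0⊕1⊕1⊕0 = 1
Syndrome (s16...s1) = 10101 → position 21.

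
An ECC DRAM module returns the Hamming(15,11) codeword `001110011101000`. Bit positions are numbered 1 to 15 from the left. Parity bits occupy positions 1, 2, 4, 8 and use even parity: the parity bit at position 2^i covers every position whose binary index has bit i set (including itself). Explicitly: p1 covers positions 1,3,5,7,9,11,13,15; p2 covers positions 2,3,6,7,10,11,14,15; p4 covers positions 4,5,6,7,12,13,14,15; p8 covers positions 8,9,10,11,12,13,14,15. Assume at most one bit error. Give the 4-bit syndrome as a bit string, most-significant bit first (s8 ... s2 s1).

0101

s1: b1⊕b3⊕b5⊕b7⊕b9⊕b11⊕b13⊕b15 = 0⊕1⊕1⊕0⊕1⊕0⊕0⊕0 = 1
s2: b2⊕b3⊕b6⊕b7⊕b10⊕b11⊕b14⊕b15 = 0⊕1⊕0⊕0⊕1⊕0⊕0⊕0 = 0
s4: b4⊕b5⊕b6⊕b7⊕b12⊕b13⊕b14⊕b15 = 1⊕1⊕0⊕0⊕1⊕0⊕0⊕0 = 1
s8: b8⊕b9⊕b10⊕b11⊕b12⊕b13⊕b14⊕b15 = 1⊕1⊕1⊕0⊕1⊕0⊕0⊕0 = 0
Syndrome (s8...s1) = 0101 → position 5.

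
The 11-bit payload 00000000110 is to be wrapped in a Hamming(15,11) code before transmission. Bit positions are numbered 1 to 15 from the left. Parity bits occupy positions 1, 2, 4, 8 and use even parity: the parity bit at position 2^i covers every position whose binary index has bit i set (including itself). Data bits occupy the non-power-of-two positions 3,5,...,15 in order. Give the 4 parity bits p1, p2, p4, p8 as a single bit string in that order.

1100

Place data bits at non-power-of-two positions: b3=0, b5=0, b6=0, b7=0, b9=0, b10=0, b11=0, b12=0, b13=1, b14=1, b15=0.
p1 = XOR of data positions {3,5,7,9,11,13,15} = 0⊕0⊕0⊕0⊕0⊕1⊕0 = 1
p2 = XOR of data positions {3,6,7,10,11,14,15} = 0⊕0⊕0⊕0⊕0⊕1⊕0 = 1
p4 = XOR of data positions {5,6,7,12,13,14,15} = 0⊕0⊕0⊕0⊕1⊕1⊕0 = 0
p8 = XOR of data positions {9,10,11,12,13,14,15} = 0⊕0⊕0⊕0⊕1⊕1⊕0 = 0
Parity bits p1,p2,p4,p8 = 1100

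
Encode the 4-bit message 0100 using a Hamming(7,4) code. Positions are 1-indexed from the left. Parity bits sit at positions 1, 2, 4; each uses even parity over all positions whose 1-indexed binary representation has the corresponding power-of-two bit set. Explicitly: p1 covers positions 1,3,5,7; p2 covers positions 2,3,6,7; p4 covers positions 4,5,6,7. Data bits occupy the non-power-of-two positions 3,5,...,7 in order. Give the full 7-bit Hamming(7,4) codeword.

Place data bits at non-power-of-two positions: b3=0, b5=1, b6=0, b7=0.
p1 = XOR of data positions {3,5,7} = 0⊕1⊕0 = 1
p2 = XOR of data positions {3,6,7} = 0⊕0⊕0 = 0
p4 = XOR of data positions {5,6,7} = 1⊕0⊕0 = 1
Codeword b1..b7 = 1001100

1001100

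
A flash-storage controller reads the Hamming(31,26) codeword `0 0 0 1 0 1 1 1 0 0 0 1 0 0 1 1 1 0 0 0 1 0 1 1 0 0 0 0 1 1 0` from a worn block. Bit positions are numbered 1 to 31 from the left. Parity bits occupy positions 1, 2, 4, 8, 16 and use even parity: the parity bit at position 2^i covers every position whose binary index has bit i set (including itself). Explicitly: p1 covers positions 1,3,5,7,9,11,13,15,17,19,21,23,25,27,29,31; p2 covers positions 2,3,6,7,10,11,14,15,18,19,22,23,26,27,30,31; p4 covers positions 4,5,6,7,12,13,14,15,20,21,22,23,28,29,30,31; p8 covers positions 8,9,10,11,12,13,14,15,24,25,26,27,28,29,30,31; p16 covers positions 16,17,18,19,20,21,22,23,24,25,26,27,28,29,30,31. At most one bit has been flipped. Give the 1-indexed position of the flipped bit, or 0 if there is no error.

22

s1: b1⊕b3⊕b5⊕b7⊕b9⊕b11⊕b13⊕b15⊕b17⊕b19⊕b21⊕b23⊕b25⊕b27⊕b29⊕b31 = 0⊕0⊕0⊕1⊕0⊕0⊕0⊕1⊕1⊕0⊕1⊕1⊕0⊕0⊕1⊕0 = 0
s2: b2⊕b3⊕b6⊕b7⊕b10⊕b11⊕b14⊕b15⊕b18⊕b19⊕b22⊕b23⊕b26⊕b27⊕b30⊕b31 = 0⊕0⊕1⊕1⊕0⊕0⊕0⊕1⊕0⊕0⊕0⊕1⊕0⊕0⊕1⊕0 = 1
s4: b4⊕b5⊕b6⊕b7⊕b12⊕b13⊕b14⊕b15⊕b20⊕b21⊕b22⊕b23⊕b28⊕b29⊕b30⊕b31 = 1⊕0⊕1⊕1⊕1⊕0⊕0⊕1⊕0⊕1⊕0⊕1⊕0⊕1⊕1⊕0 = 1
s8: b8⊕b9⊕b10⊕b11⊕b12⊕b13⊕b14⊕b15⊕b24⊕b25⊕b26⊕b27⊕b28⊕b29⊕b30⊕b31 = 1⊕0⊕0⊕0⊕1⊕0⊕0⊕1⊕1⊕0⊕0⊕0⊕0⊕1⊕1⊕0 = 0
s16: b16⊕b17⊕b18⊕b19⊕b20⊕b21⊕b22⊕b23⊕b24⊕b25⊕b26⊕b27⊕b28⊕b29⊕b30⊕b31 = 1⊕1⊕0⊕0⊕0⊕1⊕0⊕1⊕1⊕0⊕0⊕0⊕0⊕1⊕1⊕0 = 1
Syndrome (s16...s1) = 10110 → position 22.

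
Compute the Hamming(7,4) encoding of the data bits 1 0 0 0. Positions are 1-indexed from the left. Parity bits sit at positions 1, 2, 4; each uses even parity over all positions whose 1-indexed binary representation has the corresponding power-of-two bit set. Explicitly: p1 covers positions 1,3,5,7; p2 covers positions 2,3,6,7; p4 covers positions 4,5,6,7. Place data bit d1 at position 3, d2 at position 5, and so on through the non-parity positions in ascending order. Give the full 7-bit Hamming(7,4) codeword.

Place data bits at non-power-of-two positions: b3=1, b5=0, b6=0, b7=0.
p1 = XOR of data positions {3,5,7} = 1⊕0⊕0 = 1
p2 = XOR of data positions {3,6,7} = 1⊕0⊕0 = 1
p4 = XOR of data positions {5,6,7} = 0⊕0⊕0 = 0
Codeword b1..b7 = 1110000

1110000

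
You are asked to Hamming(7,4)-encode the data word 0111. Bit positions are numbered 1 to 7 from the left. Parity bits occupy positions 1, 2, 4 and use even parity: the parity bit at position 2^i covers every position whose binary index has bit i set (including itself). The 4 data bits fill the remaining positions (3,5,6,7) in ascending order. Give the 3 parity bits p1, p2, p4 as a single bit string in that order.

Place data bits at non-power-of-two positions: b3=0, b5=1, b6=1, b7=1.
p1 = XOR of data positions {3,5,7} = 0⊕1⊕1 = 0
p2 = XOR of data positions {3,6,7} = 0⊕1⊕1 = 0
p4 = XOR of data positions {5,6,7} = 1⊕1⊕1 = 1
Parity bits p1,p2,p4 = 001

001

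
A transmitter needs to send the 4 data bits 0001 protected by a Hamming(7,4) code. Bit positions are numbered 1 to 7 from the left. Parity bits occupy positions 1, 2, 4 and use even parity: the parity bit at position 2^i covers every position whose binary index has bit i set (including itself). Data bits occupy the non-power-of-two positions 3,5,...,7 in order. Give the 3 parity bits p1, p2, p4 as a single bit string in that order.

111

Place data bits at non-power-of-two positions: b3=0, b5=0, b6=0, b7=1.
p1 = XOR of data positions {3,5,7} = 0⊕0⊕1 = 1
p2 = XOR of data positions {3,6,7} = 0⊕0⊕1 = 1
p4 = XOR of data positions {5,6,7} = 0⊕0⊕1 = 1
Parity bits p1,p2,p4 = 111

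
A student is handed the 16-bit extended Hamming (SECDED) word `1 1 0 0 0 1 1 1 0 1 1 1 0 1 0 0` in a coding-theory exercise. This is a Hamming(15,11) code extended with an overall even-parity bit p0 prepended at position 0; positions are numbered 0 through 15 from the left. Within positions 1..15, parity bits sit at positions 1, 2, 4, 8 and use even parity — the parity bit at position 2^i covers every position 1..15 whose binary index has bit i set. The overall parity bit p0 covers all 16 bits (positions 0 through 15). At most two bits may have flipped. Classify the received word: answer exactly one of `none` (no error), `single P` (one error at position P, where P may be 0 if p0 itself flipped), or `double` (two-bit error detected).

single 0

s1: b1⊕b3⊕b5⊕b7⊕b9⊕b11⊕b13⊕b15 = 1⊕0⊕1⊕1⊕1⊕1⊕1⊕0 = 0
s2: b2⊕b3⊕b6⊕b7⊕b10⊕b11⊕b14⊕b15 = 0⊕0⊕1⊕1⊕1⊕1⊕0⊕0 = 0
s4: b4⊕b5⊕b6⊕b7⊕b12⊕b13⊕b14⊕b15 = 0⊕1⊕1⊕1⊕0⊕1⊕0⊕0 = 0
s8: b8⊕b9⊕b10⊕b11⊕b12⊕b13⊕b14⊕b15 = 0⊕1⊕1⊕1⊕0⊕1⊕0⊕0 = 0
Syndrome (s8...s1) = 0000 → position 0 (no error).
Overall parity (XOR of all 16 bits, including p0): 1⊕1⊕0⊕0⊕0⊕1⊕1⊕1⊕0⊕1⊕1⊕1⊕0⊕1⊕0⊕0 = 1
Overall=1, syndrome position=0 → single-bit error at position 0.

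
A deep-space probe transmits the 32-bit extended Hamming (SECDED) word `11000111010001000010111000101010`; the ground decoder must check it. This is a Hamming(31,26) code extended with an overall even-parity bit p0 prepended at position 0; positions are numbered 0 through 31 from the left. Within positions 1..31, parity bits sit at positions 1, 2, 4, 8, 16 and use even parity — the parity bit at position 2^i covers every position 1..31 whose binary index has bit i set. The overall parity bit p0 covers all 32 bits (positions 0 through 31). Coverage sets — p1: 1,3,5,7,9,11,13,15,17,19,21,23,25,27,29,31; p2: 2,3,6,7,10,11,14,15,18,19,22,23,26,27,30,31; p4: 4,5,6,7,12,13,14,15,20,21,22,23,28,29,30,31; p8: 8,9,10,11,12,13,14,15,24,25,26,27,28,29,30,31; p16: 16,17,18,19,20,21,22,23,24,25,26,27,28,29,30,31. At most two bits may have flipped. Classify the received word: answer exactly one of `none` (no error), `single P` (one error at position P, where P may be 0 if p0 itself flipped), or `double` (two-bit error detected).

s1: b1⊕b3⊕b5⊕b7⊕b9⊕b11⊕b13⊕b15⊕b17⊕b19⊕b21⊕b23⊕b25⊕b27⊕b29⊕b31 = 1⊕0⊕1⊕1⊕1⊕0⊕1⊕0⊕0⊕0⊕1⊕0⊕0⊕0⊕0⊕0 = 0
s2: b2⊕b3⊕b6⊕b7⊕b10⊕b11⊕b14⊕b15⊕b18⊕b19⊕b22⊕b23⊕b26⊕b27⊕b30⊕b31 = 0⊕0⊕1⊕1⊕0⊕0⊕0⊕0⊕1⊕0⊕1⊕0⊕1⊕0⊕1⊕0 = 0
s4: b4⊕b5⊕b6⊕b7⊕b12⊕b13⊕b14⊕b15⊕b20⊕b21⊕b22⊕b23⊕b28⊕b29⊕b30⊕b31 = 0⊕1⊕1⊕1⊕0⊕1⊕0⊕0⊕1⊕1⊕1⊕0⊕1⊕0⊕1⊕0 = 1
s8: b8⊕b9⊕b10⊕b11⊕b12⊕b13⊕b14⊕b15⊕b24⊕b25⊕b26⊕b27⊕b28⊕b29⊕b30⊕b31 = 0⊕1⊕0⊕0⊕0⊕1⊕0⊕0⊕0⊕0⊕1⊕0⊕1⊕0⊕1⊕0 = 1
s16: b16⊕b17⊕b18⊕b19⊕b20⊕b21⊕b22⊕b23⊕b24⊕b25⊕b26⊕b27⊕b28⊕b29⊕b30⊕b31 = 0⊕0⊕1⊕0⊕1⊕1⊕1⊕0⊕0⊕0⊕1⊕0⊕1⊕0⊕1⊕0 = 1
Syndrome (s16...s1) = 11100 → position 28.
Overall parity (XOR of all 32 bits, including p0): 1⊕1⊕0⊕0⊕0⊕1⊕1⊕1⊕0⊕1⊕0⊕0⊕0⊕1⊕0⊕0⊕0⊕0⊕1⊕0⊕1⊕1⊕1⊕0⊕0⊕0⊕1⊕0⊕1⊕0⊕1⊕0 = 0
Overall=0, syndrome position=28 → double-bit error detected (uncorrectable).

double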